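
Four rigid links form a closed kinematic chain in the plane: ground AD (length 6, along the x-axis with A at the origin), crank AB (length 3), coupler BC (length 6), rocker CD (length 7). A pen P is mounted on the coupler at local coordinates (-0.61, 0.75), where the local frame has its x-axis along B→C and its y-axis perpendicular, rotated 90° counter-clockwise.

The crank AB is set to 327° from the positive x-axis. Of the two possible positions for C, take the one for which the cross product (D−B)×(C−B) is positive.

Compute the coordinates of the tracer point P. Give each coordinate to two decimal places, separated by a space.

2.06 -2.49

A=(0,0), D=(6.00,0)
B = A + 3.00·(cos327°, sin327°) = (2.5160, -1.6339)
|BD| = 3.8481
circle(B,6.00) ∩ circle(D,7.00): a=0.2349, h=5.9954
  candidates: C₊=(0.1830,3.8939) cross=23.071; C₋=(5.2744,-6.9623) cross=-23.071
  mode + wants cross > 0 → take C=(0.1830,3.8939) (cross=23.071)
ex = (C−B)/|BC| = (-0.3888,0.9213); ey = (-0.9213,-0.3888)
P = B + -0.61·ex + 0.75·ey = (2.0622,-2.4875)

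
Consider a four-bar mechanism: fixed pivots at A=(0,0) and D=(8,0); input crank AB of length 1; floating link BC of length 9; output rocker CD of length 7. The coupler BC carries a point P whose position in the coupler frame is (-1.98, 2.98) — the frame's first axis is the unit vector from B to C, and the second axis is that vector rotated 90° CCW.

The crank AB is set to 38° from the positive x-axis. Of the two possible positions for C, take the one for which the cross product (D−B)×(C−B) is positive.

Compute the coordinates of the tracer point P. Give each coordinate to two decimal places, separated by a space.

-2.72 1.34

A=(0,0), D=(8.00,0)
B = A + 1.00·(cos38°, sin38°) = (0.7880, 0.6157)
|BD| = 7.2382
circle(B,9.00) ∩ circle(D,7.00): a=5.8296, h=6.8568
  candidates: C₊=(7.1797,6.9518) cross=49.631; C₋=(6.0133,-6.7121) cross=-49.631
  mode + wants cross > 0 → take C=(7.1797,6.9518) (cross=49.631)
ex = (C−B)/|BC| = (0.7102,0.7040); ey = (-0.7040,0.7102)
P = B + -1.98·ex + 2.98·ey = (-2.7161,1.3381)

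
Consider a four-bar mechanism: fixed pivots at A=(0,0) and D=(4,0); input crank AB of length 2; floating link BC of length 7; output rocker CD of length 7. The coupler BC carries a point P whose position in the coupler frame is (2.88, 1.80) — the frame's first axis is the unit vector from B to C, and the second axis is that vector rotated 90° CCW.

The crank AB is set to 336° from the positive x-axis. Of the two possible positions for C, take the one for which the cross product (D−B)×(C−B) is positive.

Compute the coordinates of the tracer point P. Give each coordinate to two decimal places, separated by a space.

-0.49 1.67

A=(0,0), D=(4.00,0)
B = A + 2.00·(cos336°, sin336°) = (1.8271, -0.8135)
|BD| = 2.3202
circle(B,7.00) ∩ circle(D,7.00): a=1.1601, h=6.9032
  candidates: C₊=(0.4932,6.0583) cross=16.017; C₋=(5.3339,-6.8717) cross=-16.017
  mode + wants cross > 0 → take C=(0.4932,6.0583) (cross=16.017)
ex = (C−B)/|BC| = (-0.1906,0.9817); ey = (-0.9817,-0.1906)
P = B + 2.88·ex + 1.80·ey = (-0.4887,1.6708)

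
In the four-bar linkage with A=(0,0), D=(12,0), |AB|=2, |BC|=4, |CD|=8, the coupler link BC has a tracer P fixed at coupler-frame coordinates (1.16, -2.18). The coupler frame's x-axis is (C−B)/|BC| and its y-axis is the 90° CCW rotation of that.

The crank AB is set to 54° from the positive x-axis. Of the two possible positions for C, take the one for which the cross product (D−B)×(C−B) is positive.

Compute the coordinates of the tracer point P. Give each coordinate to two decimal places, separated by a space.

A=(0,0), D=(12.00,0)
B = A + 2.00·(cos54°, sin54°) = (1.1756, 1.6180)
|BD| = 10.9447
circle(B,4.00) ∩ circle(D,8.00): a=3.2795, h=2.2902
  candidates: C₊=(4.7576,3.3982) cross=25.065; C₋=(4.0805,-1.1318) cross=-25.065
  mode + wants cross > 0 → take C=(4.7576,3.3982) (cross=25.065)
ex = (C−B)/|BC| = (0.8955,0.4450); ey = (-0.4450,0.8955)
P = B + 1.16·ex + -2.18·ey = (3.1846,0.1821)

3.18 0.18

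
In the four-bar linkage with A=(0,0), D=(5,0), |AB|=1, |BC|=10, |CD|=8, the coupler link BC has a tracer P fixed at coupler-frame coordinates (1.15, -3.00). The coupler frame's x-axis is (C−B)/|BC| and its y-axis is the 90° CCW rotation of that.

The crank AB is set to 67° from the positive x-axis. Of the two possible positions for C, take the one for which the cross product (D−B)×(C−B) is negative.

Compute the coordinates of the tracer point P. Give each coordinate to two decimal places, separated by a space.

A=(0,0), D=(5.00,0)
B = A + 1.00·(cos67°, sin67°) = (0.3907, 0.9205)
|BD| = 4.7003
circle(B,10.00) ∩ circle(D,8.00): a=6.1797, h=7.8620
  candidates: C₊=(7.9905,7.4200) cross=36.954; C₋=(4.9111,-7.9995) cross=-36.954
  mode - wants cross < 0 → take C=(4.9111,-7.9995) (cross=-36.954)
ex = (C−B)/|BC| = (0.4520,-0.8920); ey = (0.8920,0.4520)
P = B + 1.15·ex + -3.00·ey = (-1.7654,-1.4614)

-1.77 -1.46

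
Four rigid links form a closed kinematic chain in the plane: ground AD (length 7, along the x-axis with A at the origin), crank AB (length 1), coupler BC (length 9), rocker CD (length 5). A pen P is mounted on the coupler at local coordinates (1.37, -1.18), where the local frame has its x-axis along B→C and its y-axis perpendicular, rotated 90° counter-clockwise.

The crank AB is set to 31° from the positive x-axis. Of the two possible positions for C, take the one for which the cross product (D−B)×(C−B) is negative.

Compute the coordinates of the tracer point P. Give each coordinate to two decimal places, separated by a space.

A=(0,0), D=(7.00,0)
B = A + 1.00·(cos31°, sin31°) = (0.8572, 0.5150)
|BD| = 6.1644
circle(B,9.00) ∩ circle(D,5.00): a=7.6244, h=4.7821
  candidates: C₊=(8.8545,4.6434) cross=29.479; C₋=(8.0554,-4.8873) cross=-29.479
  mode - wants cross < 0 → take C=(8.0554,-4.8873) (cross=-29.479)
ex = (C−B)/|BC| = (0.7998,-0.6003); ey = (0.6003,0.7998)
P = B + 1.37·ex + -1.18·ey = (1.2446,-1.2511)

1.24 -1.25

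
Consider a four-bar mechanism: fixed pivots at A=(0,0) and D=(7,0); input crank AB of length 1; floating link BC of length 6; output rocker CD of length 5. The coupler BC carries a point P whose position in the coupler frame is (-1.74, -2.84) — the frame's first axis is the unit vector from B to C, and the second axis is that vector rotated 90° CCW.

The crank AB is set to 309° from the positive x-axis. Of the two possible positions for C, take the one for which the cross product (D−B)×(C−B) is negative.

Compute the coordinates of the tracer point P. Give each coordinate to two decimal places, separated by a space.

-2.54 -1.81

A=(0,0), D=(7.00,0)
B = A + 1.00·(cos309°, sin309°) = (0.6293, -0.7771)
|BD| = 6.4179
circle(B,6.00) ∩ circle(D,5.00): a=4.0659, h=4.4123
  candidates: C₊=(4.1310,4.0950) cross=28.318; C₋=(5.1996,-4.6646) cross=-28.318
  mode - wants cross < 0 → take C=(5.1996,-4.6646) (cross=-28.318)
ex = (C−B)/|BC| = (0.7617,-0.6479); ey = (0.6479,0.7617)
P = B + -1.74·ex + -2.84·ey = (-2.5361,-1.8131)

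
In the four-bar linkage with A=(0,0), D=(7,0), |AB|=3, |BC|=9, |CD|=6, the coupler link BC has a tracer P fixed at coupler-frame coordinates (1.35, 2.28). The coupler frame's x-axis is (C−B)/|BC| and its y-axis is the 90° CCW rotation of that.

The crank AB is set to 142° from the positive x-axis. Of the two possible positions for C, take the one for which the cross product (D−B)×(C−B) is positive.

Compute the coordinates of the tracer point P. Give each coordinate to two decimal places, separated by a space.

A=(0,0), D=(7.00,0)
B = A + 3.00·(cos142°, sin142°) = (-2.3640, 1.8470)
|BD| = 9.5444
circle(B,9.00) ∩ circle(D,6.00): a=7.1296, h=5.4926
  candidates: C₊=(5.6937,5.8561) cross=52.424; C₋=(3.5679,-4.9215) cross=-52.424
  mode + wants cross > 0 → take C=(5.6937,5.8561) (cross=52.424)
ex = (C−B)/|BC| = (0.8953,0.4455); ey = (-0.4455,0.8953)
P = B + 1.35·ex + 2.28·ey = (-2.1710,4.4896)

-2.17 4.49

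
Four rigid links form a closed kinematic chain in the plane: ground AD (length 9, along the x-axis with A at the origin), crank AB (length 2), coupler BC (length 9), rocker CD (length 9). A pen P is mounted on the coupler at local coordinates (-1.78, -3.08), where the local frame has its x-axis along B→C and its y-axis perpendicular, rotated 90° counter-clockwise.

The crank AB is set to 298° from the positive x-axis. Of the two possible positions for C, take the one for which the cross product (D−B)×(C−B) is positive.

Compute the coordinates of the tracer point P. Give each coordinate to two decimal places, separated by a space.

3.46 -4.28

A=(0,0), D=(9.00,0)
B = A + 2.00·(cos298°, sin298°) = (0.9389, -1.7659)
|BD| = 8.2522
circle(B,9.00) ∩ circle(D,9.00): a=4.1261, h=7.9985
  candidates: C₊=(3.2579,6.9302) cross=66.005; C₋=(6.6811,-8.6961) cross=-66.005
  mode + wants cross > 0 → take C=(3.2579,6.9302) (cross=66.005)
ex = (C−B)/|BC| = (0.2577,0.9662); ey = (-0.9662,0.2577)
P = B + -1.78·ex + -3.08·ey = (3.4563,-4.2794)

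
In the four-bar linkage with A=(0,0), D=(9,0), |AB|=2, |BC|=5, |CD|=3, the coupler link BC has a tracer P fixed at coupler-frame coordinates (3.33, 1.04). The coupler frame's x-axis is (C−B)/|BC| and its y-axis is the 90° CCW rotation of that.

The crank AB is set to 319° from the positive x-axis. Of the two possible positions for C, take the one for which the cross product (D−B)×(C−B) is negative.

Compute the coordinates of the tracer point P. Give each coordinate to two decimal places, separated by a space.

A=(0,0), D=(9.00,0)
B = A + 2.00·(cos319°, sin319°) = (1.5094, -1.3121)
|BD| = 7.6046
circle(B,5.00) ∩ circle(D,3.00): a=4.8543, h=1.1982
  candidates: C₊=(6.0842,0.7057) cross=9.112; C₋=(6.4977,-1.6548) cross=-9.112
  mode - wants cross < 0 → take C=(6.4977,-1.6548) (cross=-9.112)
ex = (C−B)/|BC| = (0.9976,-0.0685); ey = (0.0685,0.9976)
P = B + 3.33·ex + 1.04·ey = (4.9029,-0.5028)

4.90 -0.50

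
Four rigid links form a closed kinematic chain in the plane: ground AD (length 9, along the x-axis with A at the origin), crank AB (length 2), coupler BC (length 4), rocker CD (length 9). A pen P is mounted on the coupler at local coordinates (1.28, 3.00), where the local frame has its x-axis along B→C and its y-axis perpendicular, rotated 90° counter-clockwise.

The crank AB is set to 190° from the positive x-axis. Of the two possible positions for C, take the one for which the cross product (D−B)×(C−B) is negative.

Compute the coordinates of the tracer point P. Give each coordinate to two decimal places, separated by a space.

A=(0,0), D=(9.00,0)
B = A + 2.00·(cos190°, sin190°) = (-1.9696, -0.3473)
|BD| = 10.9751
circle(B,4.00) ∩ circle(D,9.00): a=2.5263, h=3.1013
  candidates: C₊=(0.4573,2.8323) cross=34.037; C₋=(0.6536,-3.3671) cross=-34.037
  mode - wants cross < 0 → take C=(0.6536,-3.3671) (cross=-34.037)
ex = (C−B)/|BC| = (0.6558,-0.7549); ey = (0.7549,0.6558)
P = B + 1.28·ex + 3.00·ey = (1.1346,0.6538)

1.13 0.65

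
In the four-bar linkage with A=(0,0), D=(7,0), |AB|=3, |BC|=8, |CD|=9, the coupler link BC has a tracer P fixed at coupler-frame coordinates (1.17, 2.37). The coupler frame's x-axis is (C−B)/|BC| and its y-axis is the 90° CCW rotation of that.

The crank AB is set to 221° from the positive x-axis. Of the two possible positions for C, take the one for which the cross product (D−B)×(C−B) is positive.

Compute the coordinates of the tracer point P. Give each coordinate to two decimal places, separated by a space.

-4.20 -0.17

A=(0,0), D=(7.00,0)
B = A + 3.00·(cos221°, sin221°) = (-2.2641, -1.9682)
|BD| = 9.4709
circle(B,8.00) ∩ circle(D,9.00): a=3.8380, h=7.0193
  candidates: C₊=(0.0313,5.6954) cross=66.479; C₋=(2.9487,-8.0366) cross=-66.479
  mode + wants cross > 0 → take C=(0.0313,5.6954) (cross=66.479)
ex = (C−B)/|BC| = (0.2869,0.9580); ey = (-0.9580,0.2869)
P = B + 1.17·ex + 2.37·ey = (-4.1988,-0.1673)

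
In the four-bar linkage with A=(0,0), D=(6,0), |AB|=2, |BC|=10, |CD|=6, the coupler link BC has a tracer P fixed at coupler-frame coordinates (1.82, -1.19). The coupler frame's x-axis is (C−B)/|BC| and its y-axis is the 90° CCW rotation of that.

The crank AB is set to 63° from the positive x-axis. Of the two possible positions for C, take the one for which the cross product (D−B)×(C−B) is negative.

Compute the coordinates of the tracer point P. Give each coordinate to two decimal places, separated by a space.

1.18 -0.38

A=(0,0), D=(6.00,0)
B = A + 2.00·(cos63°, sin63°) = (0.9080, 1.7820)
|BD| = 5.3948
circle(B,10.00) ∩ circle(D,6.00): a=8.6290, h=5.0537
  candidates: C₊=(10.7220,3.7017) cross=27.264; C₋=(7.3833,-5.8384) cross=-27.264
  mode - wants cross < 0 → take C=(7.3833,-5.8384) (cross=-27.264)
ex = (C−B)/|BC| = (0.6475,-0.7620); ey = (0.7620,0.6475)
P = B + 1.82·ex + -1.19·ey = (1.1797,-0.3755)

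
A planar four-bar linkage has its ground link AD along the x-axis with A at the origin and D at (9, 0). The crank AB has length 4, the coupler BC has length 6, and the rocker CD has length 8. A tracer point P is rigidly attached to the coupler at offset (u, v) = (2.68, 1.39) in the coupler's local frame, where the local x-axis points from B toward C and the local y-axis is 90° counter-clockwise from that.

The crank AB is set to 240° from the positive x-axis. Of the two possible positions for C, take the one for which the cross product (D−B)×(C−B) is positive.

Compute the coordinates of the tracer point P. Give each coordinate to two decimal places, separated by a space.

-1.77 -0.45

A=(0,0), D=(9.00,0)
B = A + 4.00·(cos240°, sin240°) = (-2.0000, -3.4641)
|BD| = 11.5326
circle(B,6.00) ∩ circle(D,8.00): a=4.5523, h=3.9085
  candidates: C₊=(1.1681,1.6313) cross=45.075; C₋=(3.5161,-5.8247) cross=-45.075
  mode + wants cross > 0 → take C=(1.1681,1.6313) (cross=45.075)
ex = (C−B)/|BC| = (0.5280,0.8492); ey = (-0.8492,0.5280)
P = B + 2.68·ex + 1.39·ey = (-1.7654,-0.4542)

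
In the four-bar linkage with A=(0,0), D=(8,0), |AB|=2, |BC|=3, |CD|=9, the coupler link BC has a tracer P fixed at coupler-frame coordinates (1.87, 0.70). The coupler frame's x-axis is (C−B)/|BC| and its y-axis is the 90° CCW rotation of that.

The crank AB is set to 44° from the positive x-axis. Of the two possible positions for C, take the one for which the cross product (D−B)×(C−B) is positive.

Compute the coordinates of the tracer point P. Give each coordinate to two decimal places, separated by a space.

A=(0,0), D=(8.00,0)
B = A + 2.00·(cos44°, sin44°) = (1.4387, 1.3893)
|BD| = 6.7068
circle(B,3.00) ∩ circle(D,9.00): a=-2.0143, h=2.2232
  candidates: C₊=(-0.0714,3.9816) cross=14.911; C₋=(-0.9925,-0.3684) cross=-14.911
  mode + wants cross > 0 → take C=(-0.0714,3.9816) (cross=14.911)
ex = (C−B)/|BC| = (-0.5034,0.8641); ey = (-0.8641,-0.5034)
P = B + 1.87·ex + 0.70·ey = (-0.1074,2.6528)

-0.11 2.65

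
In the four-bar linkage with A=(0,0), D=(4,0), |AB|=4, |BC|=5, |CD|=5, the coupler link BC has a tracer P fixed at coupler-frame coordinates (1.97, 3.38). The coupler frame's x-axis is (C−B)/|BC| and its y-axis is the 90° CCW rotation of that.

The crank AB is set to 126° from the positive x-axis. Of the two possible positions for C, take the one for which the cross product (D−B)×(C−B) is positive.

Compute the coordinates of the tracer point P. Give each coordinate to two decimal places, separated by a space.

A=(0,0), D=(4.00,0)
B = A + 4.00·(cos126°, sin126°) = (-2.3511, 3.2361)
|BD| = 7.1281
circle(B,5.00) ∩ circle(D,5.00): a=3.5640, h=3.5068
  candidates: C₊=(2.4165,4.7426) cross=24.997; C₋=(-0.7676,-1.5066) cross=-24.997
  mode + wants cross > 0 → take C=(2.4165,4.7426) (cross=24.997)
ex = (C−B)/|BC| = (0.9535,0.3013); ey = (-0.3013,0.9535)
P = B + 1.97·ex + 3.38·ey = (-1.4911,7.0526)

-1.49 7.05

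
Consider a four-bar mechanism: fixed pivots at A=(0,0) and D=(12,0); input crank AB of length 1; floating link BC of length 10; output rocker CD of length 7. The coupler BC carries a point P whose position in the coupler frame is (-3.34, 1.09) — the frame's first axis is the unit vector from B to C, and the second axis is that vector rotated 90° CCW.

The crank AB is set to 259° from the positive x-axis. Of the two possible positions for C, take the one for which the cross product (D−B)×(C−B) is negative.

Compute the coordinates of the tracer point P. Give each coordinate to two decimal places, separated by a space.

-2.52 1.65

A=(0,0), D=(12.00,0)
B = A + 1.00·(cos259°, sin259°) = (-0.1908, -0.9816)
|BD| = 12.2303
circle(B,10.00) ∩ circle(D,7.00): a=8.2001, h=5.7235
  candidates: C₊=(7.5235,5.3815) cross=69.999; C₋=(8.4422,-6.0285) cross=-69.999
  mode - wants cross < 0 → take C=(8.4422,-6.0285) (cross=-69.999)
ex = (C−B)/|BC| = (0.8633,-0.5047); ey = (0.5047,0.8633)
P = B + -3.34·ex + 1.09·ey = (-2.5241,1.6450)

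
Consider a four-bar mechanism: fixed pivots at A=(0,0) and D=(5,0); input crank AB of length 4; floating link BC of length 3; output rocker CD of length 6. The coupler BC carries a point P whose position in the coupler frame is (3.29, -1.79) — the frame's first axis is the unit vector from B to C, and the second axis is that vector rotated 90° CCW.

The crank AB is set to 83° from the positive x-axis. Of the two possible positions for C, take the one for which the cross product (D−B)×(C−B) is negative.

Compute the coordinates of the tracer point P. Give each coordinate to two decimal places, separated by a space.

-2.59 1.83

A=(0,0), D=(5.00,0)
B = A + 4.00·(cos83°, sin83°) = (0.4875, 3.9702)
|BD| = 6.0104
circle(B,3.00) ∩ circle(D,6.00): a=0.7591, h=2.9024
  candidates: C₊=(2.9746,5.6478) cross=17.444; C₋=(-0.8597,1.2897) cross=-17.444
  mode - wants cross < 0 → take C=(-0.8597,1.2897) (cross=-17.444)
ex = (C−B)/|BC| = (-0.4491,-0.8935); ey = (0.8935,-0.4491)
P = B + 3.29·ex + -1.79·ey = (-2.5893,1.8344)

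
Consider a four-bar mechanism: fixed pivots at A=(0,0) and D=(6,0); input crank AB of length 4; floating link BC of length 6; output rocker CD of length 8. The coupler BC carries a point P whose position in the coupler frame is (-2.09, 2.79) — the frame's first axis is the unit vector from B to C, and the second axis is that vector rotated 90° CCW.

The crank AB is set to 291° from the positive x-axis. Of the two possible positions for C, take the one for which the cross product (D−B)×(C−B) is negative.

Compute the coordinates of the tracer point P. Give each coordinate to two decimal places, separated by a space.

A=(0,0), D=(6.00,0)
B = A + 4.00·(cos291°, sin291°) = (1.4335, -3.7343)
|BD| = 5.8990
circle(B,6.00) ∩ circle(D,8.00): a=0.5762, h=5.9723
  candidates: C₊=(-1.9012,1.2537) cross=35.230; C₋=(5.6602,-7.9928) cross=-35.230
  mode - wants cross < 0 → take C=(5.6602,-7.9928) (cross=-35.230)
ex = (C−B)/|BC| = (0.7045,-0.7097); ey = (0.7097,0.7045)
P = B + -2.09·ex + 2.79·ey = (1.9413,-0.2855)

1.94 -0.29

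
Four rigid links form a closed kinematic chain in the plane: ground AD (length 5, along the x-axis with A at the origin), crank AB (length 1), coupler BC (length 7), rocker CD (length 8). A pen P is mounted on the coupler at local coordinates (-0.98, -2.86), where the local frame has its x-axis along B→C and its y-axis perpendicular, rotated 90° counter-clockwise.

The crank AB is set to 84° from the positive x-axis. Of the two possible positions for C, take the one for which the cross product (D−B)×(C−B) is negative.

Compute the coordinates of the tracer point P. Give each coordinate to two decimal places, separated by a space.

-2.69 2.14

A=(0,0), D=(5.00,0)
B = A + 1.00·(cos84°, sin84°) = (0.1045, 0.9945)
|BD| = 4.9955
circle(B,7.00) ∩ circle(D,8.00): a=0.9964, h=6.9287
  candidates: C₊=(2.4604,7.5862) cross=34.612; C₋=(-0.2984,-5.9939) cross=-34.612
  mode - wants cross < 0 → take C=(-0.2984,-5.9939) (cross=-34.612)
ex = (C−B)/|BC| = (-0.0576,-0.9983); ey = (0.9983,-0.0576)
P = B + -0.98·ex + -2.86·ey = (-2.6943,2.1375)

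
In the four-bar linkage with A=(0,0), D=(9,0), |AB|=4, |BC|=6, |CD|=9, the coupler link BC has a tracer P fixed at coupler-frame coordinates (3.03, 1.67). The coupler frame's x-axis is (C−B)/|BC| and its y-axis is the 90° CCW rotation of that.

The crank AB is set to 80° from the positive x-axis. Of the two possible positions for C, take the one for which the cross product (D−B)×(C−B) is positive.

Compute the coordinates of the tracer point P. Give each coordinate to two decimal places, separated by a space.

A=(0,0), D=(9.00,0)
B = A + 4.00·(cos80°, sin80°) = (0.6946, 3.9392)
|BD| = 9.1922
circle(B,6.00) ∩ circle(D,9.00): a=2.1484, h=5.6022
  candidates: C₊=(5.0365,8.0803) cross=51.497; C₋=(0.2350,-2.0431) cross=-51.497
  mode + wants cross > 0 → take C=(5.0365,8.0803) (cross=51.497)
ex = (C−B)/|BC| = (0.7236,0.6902); ey = (-0.6902,0.7236)
P = B + 3.03·ex + 1.67·ey = (1.7347,7.2389)

1.73 7.24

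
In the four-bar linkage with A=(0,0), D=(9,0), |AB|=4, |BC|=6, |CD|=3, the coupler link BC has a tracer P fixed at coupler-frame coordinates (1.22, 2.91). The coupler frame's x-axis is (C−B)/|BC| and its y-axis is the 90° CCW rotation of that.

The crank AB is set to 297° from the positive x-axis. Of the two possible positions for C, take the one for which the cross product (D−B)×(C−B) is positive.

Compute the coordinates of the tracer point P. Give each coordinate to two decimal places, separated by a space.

A=(0,0), D=(9.00,0)
B = A + 4.00·(cos297°, sin297°) = (1.8160, -3.5640)
|BD| = 8.0195
circle(B,6.00) ∩ circle(D,3.00): a=5.6932, h=1.8942
  candidates: C₊=(6.0742,0.6630) cross=15.191; C₋=(7.7578,-2.7307) cross=-15.191
  mode + wants cross > 0 → take C=(6.0742,0.6630) (cross=15.191)
ex = (C−B)/|BC| = (0.7097,0.7045); ey = (-0.7045,0.7097)
P = B + 1.22·ex + 2.91·ey = (0.6317,-0.6393)

0.63 -0.64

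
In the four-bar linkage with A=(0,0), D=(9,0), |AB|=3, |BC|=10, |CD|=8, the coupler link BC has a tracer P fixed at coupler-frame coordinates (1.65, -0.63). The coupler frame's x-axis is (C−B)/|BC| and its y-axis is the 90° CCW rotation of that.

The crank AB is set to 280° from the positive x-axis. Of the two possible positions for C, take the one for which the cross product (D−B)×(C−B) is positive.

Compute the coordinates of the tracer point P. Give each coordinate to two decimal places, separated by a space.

A=(0,0), D=(9.00,0)
B = A + 3.00·(cos280°, sin280°) = (0.5209, -2.9544)
|BD| = 8.9790
circle(B,10.00) ∩ circle(D,8.00): a=6.4942, h=7.6043
  candidates: C₊=(4.1514,6.3633) cross=68.279; C₋=(9.1556,-7.9985) cross=-68.279
  mode + wants cross > 0 → take C=(4.1514,6.3633) (cross=68.279)
ex = (C−B)/|BC| = (0.3630,0.9318); ey = (-0.9318,0.3630)
P = B + 1.65·ex + -0.63·ey = (1.7070,-1.6457)

1.71 -1.65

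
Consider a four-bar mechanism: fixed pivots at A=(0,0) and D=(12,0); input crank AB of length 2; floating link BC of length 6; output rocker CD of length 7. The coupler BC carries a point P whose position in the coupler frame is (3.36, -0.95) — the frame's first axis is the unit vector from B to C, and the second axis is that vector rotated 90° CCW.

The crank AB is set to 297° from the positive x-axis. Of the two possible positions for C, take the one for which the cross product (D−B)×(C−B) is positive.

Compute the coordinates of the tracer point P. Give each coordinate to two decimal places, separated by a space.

A=(0,0), D=(12.00,0)
B = A + 2.00·(cos297°, sin297°) = (0.9080, -1.7820)
|BD| = 11.2343
circle(B,6.00) ∩ circle(D,7.00): a=5.0385, h=3.2578
  candidates: C₊=(5.3660,2.2337) cross=36.599; C₋=(6.3995,-4.1993) cross=-36.599
  mode + wants cross > 0 → take C=(5.3660,2.2337) (cross=36.599)
ex = (C−B)/|BC| = (0.7430,0.6693); ey = (-0.6693,0.7430)
P = B + 3.36·ex + -0.95·ey = (4.0403,-0.2390)

4.04 -0.24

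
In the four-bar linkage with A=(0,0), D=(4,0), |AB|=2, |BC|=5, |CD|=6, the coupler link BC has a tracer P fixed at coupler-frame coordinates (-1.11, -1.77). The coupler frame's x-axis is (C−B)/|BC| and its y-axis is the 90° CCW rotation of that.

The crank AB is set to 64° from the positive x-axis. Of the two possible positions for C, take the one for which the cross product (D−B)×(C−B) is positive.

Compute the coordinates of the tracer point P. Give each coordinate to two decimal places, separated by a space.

A=(0,0), D=(4.00,0)
B = A + 2.00·(cos64°, sin64°) = (0.8767, 1.7976)
|BD| = 3.6036
circle(B,5.00) ∩ circle(D,6.00): a=0.2756, h=4.9924
  candidates: C₊=(3.6059,5.9870) cross=17.991; C₋=(-1.3748,-2.6668) cross=-17.991
  mode + wants cross > 0 → take C=(3.6059,5.9870) (cross=17.991)
ex = (C−B)/|BC| = (0.5458,0.8379); ey = (-0.8379,0.5458)
P = B + -1.11·ex + -1.77·ey = (1.7539,-0.0986)

1.75 -0.10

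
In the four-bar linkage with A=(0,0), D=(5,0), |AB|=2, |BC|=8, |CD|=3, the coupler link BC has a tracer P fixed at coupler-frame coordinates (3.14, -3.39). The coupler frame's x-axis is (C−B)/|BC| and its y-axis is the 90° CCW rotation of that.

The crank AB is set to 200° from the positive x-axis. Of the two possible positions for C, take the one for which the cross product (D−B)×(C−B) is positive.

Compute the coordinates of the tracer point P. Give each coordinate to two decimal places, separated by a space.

2.47 -2.25

A=(0,0), D=(5.00,0)
B = A + 2.00·(cos200°, sin200°) = (-1.8794, -0.6840)
|BD| = 6.9133
circle(B,8.00) ∩ circle(D,3.00): a=7.4345, h=2.9544
  candidates: C₊=(5.2263,2.9915) cross=20.425; C₋=(5.8109,-2.8883) cross=-20.425
  mode + wants cross > 0 → take C=(5.2263,2.9915) (cross=20.425)
ex = (C−B)/|BC| = (0.8882,0.4594); ey = (-0.4594,0.8882)
P = B + 3.14·ex + -3.39·ey = (2.4671,-2.2524)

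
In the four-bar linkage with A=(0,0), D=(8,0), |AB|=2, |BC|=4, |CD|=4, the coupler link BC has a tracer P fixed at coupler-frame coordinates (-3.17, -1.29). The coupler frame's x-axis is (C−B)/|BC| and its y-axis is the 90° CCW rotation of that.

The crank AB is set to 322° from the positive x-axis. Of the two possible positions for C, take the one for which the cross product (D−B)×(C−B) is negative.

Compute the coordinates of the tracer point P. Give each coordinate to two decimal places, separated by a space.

A=(0,0), D=(8.00,0)
B = A + 2.00·(cos322°, sin322°) = (1.5760, -1.2313)
|BD| = 6.5409
circle(B,4.00) ∩ circle(D,4.00): a=3.2705, h=2.3031
  candidates: C₊=(4.3545,1.6462) cross=15.064; C₋=(5.2216,-2.8775) cross=-15.064
  mode - wants cross < 0 → take C=(5.2216,-2.8775) (cross=-15.064)
ex = (C−B)/|BC| = (0.9114,-0.4116); ey = (0.4116,0.9114)
P = B + -3.17·ex + -1.29·ey = (-1.8440,-1.1024)

-1.84 -1.10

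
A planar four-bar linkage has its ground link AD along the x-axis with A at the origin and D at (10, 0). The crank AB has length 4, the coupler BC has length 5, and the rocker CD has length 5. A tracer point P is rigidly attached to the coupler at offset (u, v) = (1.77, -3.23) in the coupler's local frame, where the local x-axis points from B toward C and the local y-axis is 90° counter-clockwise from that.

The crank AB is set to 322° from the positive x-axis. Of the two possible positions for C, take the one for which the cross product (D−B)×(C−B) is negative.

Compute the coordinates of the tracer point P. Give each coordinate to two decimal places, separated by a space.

A=(0,0), D=(10.00,0)
B = A + 4.00·(cos322°, sin322°) = (3.1520, -2.4626)
|BD| = 7.2773
circle(B,5.00) ∩ circle(D,5.00): a=3.6387, h=3.4293
  candidates: C₊=(5.4155,1.9957) cross=24.956; C₋=(7.7365,-4.4583) cross=-24.956
  mode - wants cross < 0 → take C=(7.7365,-4.4583) (cross=-24.956)
ex = (C−B)/|BC| = (0.9169,-0.3991); ey = (0.3991,0.9169)
P = B + 1.77·ex + -3.23·ey = (3.4857,-6.1307)

3.49 -6.13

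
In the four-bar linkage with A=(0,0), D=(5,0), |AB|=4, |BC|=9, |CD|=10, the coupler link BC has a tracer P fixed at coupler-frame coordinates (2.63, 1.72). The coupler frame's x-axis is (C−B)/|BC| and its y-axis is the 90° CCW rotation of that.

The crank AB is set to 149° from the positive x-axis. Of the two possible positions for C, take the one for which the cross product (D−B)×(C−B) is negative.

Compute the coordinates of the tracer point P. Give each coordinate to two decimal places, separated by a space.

A=(0,0), D=(5.00,0)
B = A + 4.00·(cos149°, sin149°) = (-3.4287, 2.0602)
|BD| = 8.6768
circle(B,9.00) ∩ circle(D,10.00): a=3.2435, h=8.3952
  candidates: C₊=(1.7154,9.4452) cross=72.843; C₋=(-2.2712,-6.8651) cross=-72.843
  mode - wants cross < 0 → take C=(-2.2712,-6.8651) (cross=-72.843)
ex = (C−B)/|BC| = (0.1286,-0.9917); ey = (0.9917,0.1286)
P = B + 2.63·ex + 1.72·ey = (-1.3847,-0.3268)

-1.38 -0.33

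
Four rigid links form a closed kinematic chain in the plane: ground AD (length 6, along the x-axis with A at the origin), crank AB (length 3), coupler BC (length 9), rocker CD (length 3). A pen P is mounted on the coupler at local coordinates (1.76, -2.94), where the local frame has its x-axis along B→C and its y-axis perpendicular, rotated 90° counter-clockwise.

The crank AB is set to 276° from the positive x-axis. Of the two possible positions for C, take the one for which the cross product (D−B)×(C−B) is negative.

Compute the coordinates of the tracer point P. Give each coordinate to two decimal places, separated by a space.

2.82 -5.32

A=(0,0), D=(6.00,0)
B = A + 3.00·(cos276°, sin276°) = (0.3136, -2.9836)
|BD| = 6.4216
circle(B,9.00) ∩ circle(D,3.00): a=8.8169, h=1.8063
  candidates: C₊=(7.2818,2.7124) cross=11.599; C₋=(8.9603,-0.4866) cross=-11.599
  mode - wants cross < 0 → take C=(8.9603,-0.4866) (cross=-11.599)
ex = (C−B)/|BC| = (0.9607,0.2774); ey = (-0.2774,0.9607)
P = B + 1.76·ex + -2.94·ey = (2.8202,-5.3199)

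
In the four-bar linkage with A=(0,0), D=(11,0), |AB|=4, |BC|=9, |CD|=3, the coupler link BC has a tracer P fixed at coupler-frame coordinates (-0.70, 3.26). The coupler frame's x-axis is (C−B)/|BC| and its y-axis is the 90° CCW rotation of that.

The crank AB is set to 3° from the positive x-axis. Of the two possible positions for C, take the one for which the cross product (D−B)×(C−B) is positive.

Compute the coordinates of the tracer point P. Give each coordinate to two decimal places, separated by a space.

A=(0,0), D=(11.00,0)
B = A + 4.00·(cos3°, sin3°) = (3.9945, 0.2093)
|BD| = 7.0086
circle(B,9.00) ∩ circle(D,3.00): a=8.6408, h=2.5171
  candidates: C₊=(12.7067,2.4672) cross=17.641; C₋=(12.5563,-2.5647) cross=-17.641
  mode + wants cross > 0 → take C=(12.7067,2.4672) (cross=17.641)
ex = (C−B)/|BC| = (0.9680,0.2509); ey = (-0.2509,0.9680)
P = B + -0.70·ex + 3.26·ey = (2.4990,3.1895)

2.50 3.19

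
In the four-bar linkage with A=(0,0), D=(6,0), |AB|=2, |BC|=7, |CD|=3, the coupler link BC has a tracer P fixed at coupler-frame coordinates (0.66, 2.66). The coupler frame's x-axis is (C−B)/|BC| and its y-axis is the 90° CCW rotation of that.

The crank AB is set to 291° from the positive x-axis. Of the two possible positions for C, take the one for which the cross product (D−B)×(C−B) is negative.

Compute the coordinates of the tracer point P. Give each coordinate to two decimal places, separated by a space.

1.61 0.73

A=(0,0), D=(6.00,0)
B = A + 2.00·(cos291°, sin291°) = (0.7167, -1.8672)
|BD| = 5.6035
circle(B,7.00) ∩ circle(D,3.00): a=6.3709, h=2.9002
  candidates: C₊=(5.7572,2.9902) cross=16.251; C₋=(7.6900,-2.4787) cross=-16.251
  mode - wants cross < 0 → take C=(7.6900,-2.4787) (cross=-16.251)
ex = (C−B)/|BC| = (0.9962,-0.0874); ey = (0.0874,0.9962)
P = B + 0.66·ex + 2.66·ey = (1.6066,0.7250)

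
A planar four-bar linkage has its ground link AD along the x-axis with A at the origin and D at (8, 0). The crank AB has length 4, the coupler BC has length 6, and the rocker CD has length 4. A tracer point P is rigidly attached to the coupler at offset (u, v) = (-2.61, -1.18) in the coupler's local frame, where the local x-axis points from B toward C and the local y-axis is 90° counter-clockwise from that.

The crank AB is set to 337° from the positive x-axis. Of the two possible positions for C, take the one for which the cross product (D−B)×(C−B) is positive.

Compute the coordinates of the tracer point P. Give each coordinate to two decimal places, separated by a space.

3.48 -4.42

A=(0,0), D=(8.00,0)
B = A + 4.00·(cos337°, sin337°) = (3.6820, -1.5629)
|BD| = 4.5921
circle(B,6.00) ∩ circle(D,4.00): a=4.4737, h=3.9982
  candidates: C₊=(6.5278,3.7192) cross=18.360; C₋=(9.2494,-3.7999) cross=-18.360
  mode + wants cross > 0 → take C=(6.5278,3.7192) (cross=18.360)
ex = (C−B)/|BC| = (0.4743,0.8804); ey = (-0.8804,0.4743)
P = B + -2.61·ex + -1.18·ey = (3.4829,-4.4203)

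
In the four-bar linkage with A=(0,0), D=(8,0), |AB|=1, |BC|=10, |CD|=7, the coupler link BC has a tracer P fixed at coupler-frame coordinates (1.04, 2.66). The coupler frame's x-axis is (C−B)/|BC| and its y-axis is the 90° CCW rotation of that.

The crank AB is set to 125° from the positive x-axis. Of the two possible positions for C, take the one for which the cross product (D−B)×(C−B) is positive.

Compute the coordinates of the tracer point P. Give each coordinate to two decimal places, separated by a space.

A=(0,0), D=(8.00,0)
B = A + 1.00·(cos125°, sin125°) = (-0.5736, 0.8192)
|BD| = 8.6126
circle(B,10.00) ∩ circle(D,7.00): a=7.2671, h=6.8695
  candidates: C₊=(7.3139,6.9663) cross=59.164; C₋=(6.0072,-6.7103) cross=-59.164
  mode + wants cross > 0 → take C=(7.3139,6.9663) (cross=59.164)
ex = (C−B)/|BC| = (0.7887,0.6147); ey = (-0.6147,0.7887)
P = B + 1.04·ex + 2.66·ey = (-1.3884,3.5565)

-1.39 3.56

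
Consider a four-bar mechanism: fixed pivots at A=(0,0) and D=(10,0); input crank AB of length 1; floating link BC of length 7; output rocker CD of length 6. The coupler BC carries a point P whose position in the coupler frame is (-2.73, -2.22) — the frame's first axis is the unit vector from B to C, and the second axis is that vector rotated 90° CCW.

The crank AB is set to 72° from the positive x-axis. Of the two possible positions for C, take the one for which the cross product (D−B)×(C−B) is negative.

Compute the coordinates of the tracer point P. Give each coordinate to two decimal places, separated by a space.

-3.20 1.21

A=(0,0), D=(10.00,0)
B = A + 1.00·(cos72°, sin72°) = (0.3090, 0.9511)
|BD| = 9.7375
circle(B,7.00) ∩ circle(D,6.00): a=5.5363, h=4.2836
  candidates: C₊=(6.2372,4.6735) cross=41.712; C₋=(5.4005,-3.8528) cross=-41.712
  mode - wants cross < 0 → take C=(5.4005,-3.8528) (cross=-41.712)
ex = (C−B)/|BC| = (0.7273,-0.6863); ey = (0.6863,0.7273)
P = B + -2.73·ex + -2.22·ey = (-3.2002,1.2099)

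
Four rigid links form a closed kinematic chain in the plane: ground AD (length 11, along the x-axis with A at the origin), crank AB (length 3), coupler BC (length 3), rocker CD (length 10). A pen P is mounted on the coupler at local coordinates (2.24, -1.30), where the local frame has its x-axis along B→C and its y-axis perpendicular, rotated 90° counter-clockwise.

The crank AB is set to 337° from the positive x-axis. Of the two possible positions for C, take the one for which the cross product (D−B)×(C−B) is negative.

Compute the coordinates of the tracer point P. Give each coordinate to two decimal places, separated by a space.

A=(0,0), D=(11.00,0)
B = A + 3.00·(cos337°, sin337°) = (2.7615, -1.1722)
|BD| = 8.3215
circle(B,3.00) ∩ circle(D,10.00): a=-1.3071, h=2.7003
  candidates: C₊=(1.0871,1.3171) cross=22.470; C₋=(1.8479,-4.0297) cross=-22.470
  mode - wants cross < 0 → take C=(1.8479,-4.0297) (cross=-22.470)
ex = (C−B)/|BC| = (-0.3046,-0.9525); ey = (0.9525,-0.3046)
P = B + 2.24·ex + -1.30·ey = (0.8411,-2.9099)

0.84 -2.91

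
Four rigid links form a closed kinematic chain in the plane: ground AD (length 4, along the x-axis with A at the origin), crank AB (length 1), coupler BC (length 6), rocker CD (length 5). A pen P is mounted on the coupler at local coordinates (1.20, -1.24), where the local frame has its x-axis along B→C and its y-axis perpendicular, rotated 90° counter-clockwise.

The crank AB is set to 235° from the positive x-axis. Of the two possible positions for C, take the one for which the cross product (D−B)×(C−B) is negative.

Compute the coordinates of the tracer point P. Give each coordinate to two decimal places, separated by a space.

-0.57 -2.54

A=(0,0), D=(4.00,0)
B = A + 1.00·(cos235°, sin235°) = (-0.5736, -0.8192)
|BD| = 4.6464
circle(B,6.00) ∩ circle(D,5.00): a=3.5069, h=4.8684
  candidates: C₊=(2.0201,4.5913) cross=22.620; C₋=(3.7367,-4.9931) cross=-22.620
  mode - wants cross < 0 → take C=(3.7367,-4.9931) (cross=-22.620)
ex = (C−B)/|BC| = (0.7184,-0.6957); ey = (0.6957,0.7184)
P = B + 1.20·ex + -1.24·ey = (-0.5741,-2.5447)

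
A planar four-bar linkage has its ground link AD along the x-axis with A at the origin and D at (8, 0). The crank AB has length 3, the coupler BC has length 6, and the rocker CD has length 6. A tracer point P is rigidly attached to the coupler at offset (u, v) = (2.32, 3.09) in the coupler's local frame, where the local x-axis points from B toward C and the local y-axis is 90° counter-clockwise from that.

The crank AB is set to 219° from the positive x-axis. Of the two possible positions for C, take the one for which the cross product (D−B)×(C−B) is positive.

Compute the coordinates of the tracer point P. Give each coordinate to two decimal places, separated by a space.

-2.49 1.97

A=(0,0), D=(8.00,0)
B = A + 3.00·(cos219°, sin219°) = (-2.3314, -1.8880)
|BD| = 10.5025
circle(B,6.00) ∩ circle(D,6.00): a=5.2513, h=2.9025
  candidates: C₊=(2.3125,1.9112) cross=30.483; C₋=(3.3560,-3.7992) cross=-30.483
  mode + wants cross > 0 → take C=(2.3125,1.9112) (cross=30.483)
ex = (C−B)/|BC| = (0.7740,0.6332); ey = (-0.6332,0.7740)
P = B + 2.32·ex + 3.09·ey = (-2.4923,1.9727)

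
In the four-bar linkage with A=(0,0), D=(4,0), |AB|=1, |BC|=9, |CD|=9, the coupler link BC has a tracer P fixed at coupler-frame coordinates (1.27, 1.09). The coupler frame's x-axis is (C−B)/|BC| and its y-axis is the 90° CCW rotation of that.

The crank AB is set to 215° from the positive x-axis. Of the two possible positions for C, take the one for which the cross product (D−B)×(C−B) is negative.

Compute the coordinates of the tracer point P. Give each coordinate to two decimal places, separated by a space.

A=(0,0), D=(4.00,0)
B = A + 1.00·(cos215°, sin215°) = (-0.8192, -0.5736)
|BD| = 4.8532
circle(B,9.00) ∩ circle(D,9.00): a=2.4266, h=8.6667
  candidates: C₊=(0.5661,8.3192) cross=42.061; C₋=(2.6147,-8.8927) cross=-42.061
  mode - wants cross < 0 → take C=(2.6147,-8.8927) (cross=-42.061)
ex = (C−B)/|BC| = (0.3815,-0.9244); ey = (0.9244,0.3815)
P = B + 1.27·ex + 1.09·ey = (0.6729,-1.3316)

0.67 -1.33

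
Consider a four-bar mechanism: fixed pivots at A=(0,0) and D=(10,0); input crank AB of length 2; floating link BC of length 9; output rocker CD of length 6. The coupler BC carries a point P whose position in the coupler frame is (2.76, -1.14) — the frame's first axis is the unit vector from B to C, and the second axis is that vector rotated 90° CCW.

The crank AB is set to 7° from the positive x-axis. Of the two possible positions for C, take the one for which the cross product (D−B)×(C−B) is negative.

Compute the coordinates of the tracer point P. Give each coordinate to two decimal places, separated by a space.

3.25 -2.46

A=(0,0), D=(10.00,0)
B = A + 2.00·(cos7°, sin7°) = (1.9851, 0.2437)
|BD| = 8.0186
circle(B,9.00) ∩ circle(D,6.00): a=6.8153, h=5.8781
  candidates: C₊=(8.9759,5.9120) cross=47.134; C₋=(8.6185,-5.8388) cross=-47.134
  mode - wants cross < 0 → take C=(8.6185,-5.8388) (cross=-47.134)
ex = (C−B)/|BC| = (0.7371,-0.6758); ey = (0.6758,0.7371)
P = B + 2.76·ex + -1.14·ey = (3.2489,-2.4618)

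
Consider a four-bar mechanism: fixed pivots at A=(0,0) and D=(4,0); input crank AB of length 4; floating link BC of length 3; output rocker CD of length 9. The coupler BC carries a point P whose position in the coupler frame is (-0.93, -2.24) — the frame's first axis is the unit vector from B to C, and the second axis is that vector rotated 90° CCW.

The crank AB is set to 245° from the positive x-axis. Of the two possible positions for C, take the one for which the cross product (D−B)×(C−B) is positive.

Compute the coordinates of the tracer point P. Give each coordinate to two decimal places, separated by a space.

-0.16 -1.75

A=(0,0), D=(4.00,0)
B = A + 4.00·(cos245°, sin245°) = (-1.6905, -3.6252)
|BD| = 6.7471
circle(B,3.00) ∩ circle(D,9.00): a=-1.9620, h=2.2695
  candidates: C₊=(-4.5646,-2.7654) cross=15.312; C₋=(-2.1259,-6.5935) cross=-15.312
  mode + wants cross > 0 → take C=(-4.5646,-2.7654) (cross=15.312)
ex = (C−B)/|BC| = (-0.9580,0.2866); ey = (-0.2866,-0.9580)
P = B + -0.93·ex + -2.24·ey = (-0.1575,-1.7458)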